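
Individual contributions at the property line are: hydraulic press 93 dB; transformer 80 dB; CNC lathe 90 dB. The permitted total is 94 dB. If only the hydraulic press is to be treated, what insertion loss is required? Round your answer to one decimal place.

1.5 dB

Everything except the hydraulic press sums to 10^(80/10) + 10^(90/10) = 1.100e+09 in linear terms, 90.41 dB.
To meet 94 dB overall, the treated hydraulic press may contribute at most 10^(94/10) − 1.100e+09 = 1.412e+09, i.e. 91.50 dB.
So the hydraulic press must be reduced from 93 to 91.50 dB: IL = 1.50 dB.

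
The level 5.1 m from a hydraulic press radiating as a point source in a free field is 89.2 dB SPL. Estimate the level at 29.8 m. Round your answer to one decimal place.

Spherical spreading from a point source gives a 20·log₁₀(r₂/r₁) drop.
L₂ = 89.2 − 20·log₁₀(29.8/5.1) = 89.2 − 15.333 = 73.87 dB SPL.

73.9 dB SPL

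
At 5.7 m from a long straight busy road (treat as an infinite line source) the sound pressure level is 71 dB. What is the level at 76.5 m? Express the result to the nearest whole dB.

Cylindrical spreading from a line source gives a 10·log₁₀(r₂/r₁) drop.
L₂ = 71 − 10·log₁₀(76.5/5.7) = 71 − 11.278 = 59.72 dB.

60 dB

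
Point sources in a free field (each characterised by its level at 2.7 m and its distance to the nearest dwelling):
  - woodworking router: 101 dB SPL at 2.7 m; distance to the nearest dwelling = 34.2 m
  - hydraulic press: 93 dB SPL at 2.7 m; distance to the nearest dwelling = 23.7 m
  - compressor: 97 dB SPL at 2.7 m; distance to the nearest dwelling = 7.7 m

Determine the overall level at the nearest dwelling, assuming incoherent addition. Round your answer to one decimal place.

88.6 dB SPL

Propagate each source to the receiver with L = L_ref − 20·log₁₀(r/r_ref), then add intensities.
woodworking router: 101 − 20·log₁₀(34.2/2.7) = 101 − 22.05 = 78.95 dB SPL.
hydraulic press: 93 − 20·log₁₀(23.7/2.7) = 93 − 18.87 = 74.13 dB SPL.
compressor: 97 − 20·log₁₀(7.7/2.7) = 97 − 9.10 = 87.90 dB SPL.
Σ 10^(L/10) = 7.206e+08 → L_total = 10·log₁₀(7.206e+08) = 88.58 dB SPL.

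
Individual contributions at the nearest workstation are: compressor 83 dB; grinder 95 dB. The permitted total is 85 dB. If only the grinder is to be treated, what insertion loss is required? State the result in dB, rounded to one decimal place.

14.3 dB

Fixed contribution from the other source: Σ 10^(L/10) = 10^(83/10) = 1.995e+08 (83.00 dB).
The limit corresponds to 10^(85/10) = 3.162e+08; subtracting the fixed part leaves 1.167e+08 for the grinder, i.e. 80.67 dB.
So the grinder must be reduced from 95 to 80.67 dB: IL = 14.33 dB.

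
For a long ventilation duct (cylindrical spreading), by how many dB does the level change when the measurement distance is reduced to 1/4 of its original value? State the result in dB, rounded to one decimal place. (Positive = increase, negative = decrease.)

+6.0 dB

Line-source spreading: ΔL = −10·log₁₀(r₂/r₁).
ΔL = −10·log₁₀(0.25) = +6.02 dB.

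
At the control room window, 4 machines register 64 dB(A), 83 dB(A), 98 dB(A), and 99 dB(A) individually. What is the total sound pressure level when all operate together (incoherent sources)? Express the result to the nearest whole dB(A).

For uncorrelated sources the intensities add, so convert each level to linear form, sum, and take 10·log₁₀ of the total.
Σ 10^(L/10) = 10^(64/10) + 10^(83/10) + 10^(98/10) + 10^(99/10) = 1.445e+10.
L_total = 10·log₁₀(1.445e+10) = 101.60 dB(A).

102 dB(A)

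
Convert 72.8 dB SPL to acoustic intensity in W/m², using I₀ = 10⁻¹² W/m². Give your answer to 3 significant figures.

1.91e-05 W/m²

I/I₀ = 10^(72.8/10) = 1.905e+07, so I = 1.905e+07 × 10⁻¹² W/m².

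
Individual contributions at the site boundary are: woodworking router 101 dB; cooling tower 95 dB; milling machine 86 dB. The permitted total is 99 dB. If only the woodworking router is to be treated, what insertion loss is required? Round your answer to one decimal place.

4.6 dB

The untreated sources together contribute 10^(95/10) + 10^(86/10) = 3.560e+09, i.e. 95.51 dB.
To meet 99 dB overall, the treated woodworking router may contribute at most 10^(99/10) − 3.560e+09 = 4.383e+09, i.e. 96.42 dB.
Required insertion loss = 101 − 96.42 = 4.58 dB.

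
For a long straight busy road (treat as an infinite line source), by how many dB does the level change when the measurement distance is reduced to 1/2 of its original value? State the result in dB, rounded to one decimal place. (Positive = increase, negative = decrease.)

+3.0 dB

With cylindrical spreading the level changes by −10·log₁₀(r₂/r₁).
ΔL = −10·log₁₀(0.5) = +3.01 dB.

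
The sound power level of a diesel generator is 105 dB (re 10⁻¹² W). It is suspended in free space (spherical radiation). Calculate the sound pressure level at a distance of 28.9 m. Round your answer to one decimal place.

64.8 dB

L_p = L_w − 10·log₁₀(4π·r²) with r = 28.9 m.
4π·r² = 1.05e+04 m², 10·log₁₀ of that is 40.210 dB.
L_p = 105 − 40.210 = 64.79 dB.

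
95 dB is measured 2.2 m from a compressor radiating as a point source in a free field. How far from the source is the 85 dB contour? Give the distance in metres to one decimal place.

For a point source L₁ − L₂ = 20·log₁₀(r₂/r₁), so r₂ = r₁·10^((L₁−L₂)/20).
r₂ = 2.2·10^((95−85)/20) = 2.2·10^(10.0/20) = 6.96 m.

7.0 m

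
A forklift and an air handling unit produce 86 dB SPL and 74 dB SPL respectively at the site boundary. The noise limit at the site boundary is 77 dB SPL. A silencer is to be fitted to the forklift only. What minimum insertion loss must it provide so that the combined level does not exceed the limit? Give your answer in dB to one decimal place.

12.0 dB

Fixed contribution from the other source: Σ 10^(L/10) = 10^(74/10) = 2.512e+07 (74.00 dB SPL).
The limit corresponds to 10^(77/10) = 5.012e+07; subtracting the fixed part leaves 2.500e+07 for the forklift, i.e. 73.98 dB SPL.
So the forklift must be reduced from 86 to 73.98 dB SPL: IL = 12.02 dB.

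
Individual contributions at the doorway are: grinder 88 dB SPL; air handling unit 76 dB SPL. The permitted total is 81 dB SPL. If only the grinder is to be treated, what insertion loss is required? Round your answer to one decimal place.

8.7 dB

The untreated sources together contribute 10^(76/10) = 3.981e+07, i.e. 76.00 dB SPL.
To meet 81 dB SPL overall, the treated grinder may contribute at most 10^(81/10) − 3.981e+07 = 8.608e+07, i.e. 79.35 dB SPL.
So the grinder must be reduced from 88 to 79.35 dB SPL: IL = 8.65 dB.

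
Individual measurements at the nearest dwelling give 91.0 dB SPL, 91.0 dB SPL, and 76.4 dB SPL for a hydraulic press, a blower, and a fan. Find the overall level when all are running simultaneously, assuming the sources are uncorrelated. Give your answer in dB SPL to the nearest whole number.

Incoherent sources combine by intensity addition: L_total = 10·log₁₀(Σ 10^(L_i/10)).
Σ 10^(L/10) = 10^(91.0/10) + 10^(91.0/10) + 10^(76.4/10) = 2.562e+09.
L_total = 10·log₁₀(2.562e+09) = 94.08 dB SPL.

94 dB SPL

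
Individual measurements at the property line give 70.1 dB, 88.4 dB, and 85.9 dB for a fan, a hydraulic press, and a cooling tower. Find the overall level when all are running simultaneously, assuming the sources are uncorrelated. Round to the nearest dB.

90 dB

Incoherent sources combine by intensity addition: L_total = 10·log₁₀(Σ 10^(L_i/10)).
Σ 10^(L/10) = 10^(70.1/10) + 10^(88.4/10) + 10^(85.9/10) = 1.091e+09.
L_total = 10·log₁₀(1.091e+09) = 90.38 dB.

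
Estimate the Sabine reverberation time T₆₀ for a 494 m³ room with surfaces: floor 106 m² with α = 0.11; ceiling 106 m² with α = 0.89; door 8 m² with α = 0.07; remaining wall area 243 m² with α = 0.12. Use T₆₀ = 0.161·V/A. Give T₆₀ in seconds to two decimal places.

Summing Sᵢαᵢ: 106·0.11 + 106·0.89 + 8·0.07 + 243·0.12 = 135.72 m².
T₆₀ = 0.161·V/A = 0.161·494/135.72 = 0.586 s.

0.59 s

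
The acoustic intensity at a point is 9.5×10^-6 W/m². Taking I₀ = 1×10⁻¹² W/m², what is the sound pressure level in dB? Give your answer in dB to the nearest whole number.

Dividing by I₀ shifts the exponent by 12: I/I₀ = 9.5×10^6.
L = 10·(0.9777 + 6) = 69.78 dB.

70 dB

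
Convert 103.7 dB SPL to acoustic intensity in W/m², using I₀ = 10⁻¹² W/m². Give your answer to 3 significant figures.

I/I₀ = 10^(103.7/10) = 2.344e+10, so I = 2.344e+10 × 10⁻¹² W/m².

0.0234 W/m²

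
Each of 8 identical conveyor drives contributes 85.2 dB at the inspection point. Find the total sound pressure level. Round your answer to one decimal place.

94.2 dB

N identical incoherent sources raise the level by 10·log₁₀ N.
L_total = 85.2 + 10·log₁₀(8) = 85.2 + 9.031 = 94.23 dB.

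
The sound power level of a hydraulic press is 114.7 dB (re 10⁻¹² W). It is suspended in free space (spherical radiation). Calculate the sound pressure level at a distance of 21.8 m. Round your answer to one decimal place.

76.9 dB

L_p = L_w − 10·log₁₀(4π·r²) with r = 21.8 m.
4π·r² = 5972 m², 10·log₁₀ of that is 37.761 dB.
L_p = 114.7 − 37.761 = 76.94 dB.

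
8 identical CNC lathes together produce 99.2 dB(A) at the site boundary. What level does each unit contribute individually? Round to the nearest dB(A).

90 dB(A)

8 equal contributions raise the level by 10·log₁₀ 8 = 9.031 dB, so each unit alone gives 99.2 − 9.031.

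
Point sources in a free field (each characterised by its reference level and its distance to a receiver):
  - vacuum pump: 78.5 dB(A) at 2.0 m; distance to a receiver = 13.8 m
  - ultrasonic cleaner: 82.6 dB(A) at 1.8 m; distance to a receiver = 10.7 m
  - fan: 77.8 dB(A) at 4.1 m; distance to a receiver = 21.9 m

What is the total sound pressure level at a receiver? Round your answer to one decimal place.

69.4 dB(A)

Apply inverse-square spreading to bring every level to the receiver, then sum 10^(L/10).
vacuum pump: 78.5 − 20·log₁₀(13.8/2.0) = 78.5 − 16.78 = 61.72 dB(A).
ultrasonic cleaner: 82.6 − 20·log₁₀(10.7/1.8) = 82.6 − 15.48 = 67.12 dB(A).
fan: 77.8 − 20·log₁₀(21.9/4.1) = 77.8 − 14.55 = 63.25 dB(A).
Σ 10^(L/10) = 8.749e+06 → L_total = 10·log₁₀(8.749e+06) = 69.42 dB(A).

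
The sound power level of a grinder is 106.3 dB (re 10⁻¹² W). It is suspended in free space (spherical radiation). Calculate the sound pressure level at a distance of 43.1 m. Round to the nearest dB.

63 dB

The power spreads over a sphere of area 4π·r², so L_p = L_w − 10·log₁₀(4π·r²).
4π·r² = 2.334e+04 m², 10·log₁₀ of that is 43.682 dB.
L_p = 106.3 − 43.682 = 62.62 dB.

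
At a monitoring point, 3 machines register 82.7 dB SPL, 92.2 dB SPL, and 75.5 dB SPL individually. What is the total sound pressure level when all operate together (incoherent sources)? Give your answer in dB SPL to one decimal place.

Incoherent sources combine by intensity addition: L_total = 10·log₁₀(Σ 10^(L_i/10)).
Σ 10^(L/10) = 10^(82.7/10) + 10^(92.2/10) + 10^(75.5/10) = 1.881e+09.
L_total = 10·log₁₀(1.881e+09) = 92.74 dB SPL.

92.7 dB SPL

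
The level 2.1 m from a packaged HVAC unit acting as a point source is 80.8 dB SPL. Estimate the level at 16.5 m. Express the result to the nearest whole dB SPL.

Spherical spreading from a point source gives a 20·log₁₀(r₂/r₁) drop.
L₂ = 80.8 − 20·log₁₀(16.5/2.1) = 80.8 − 17.905 = 62.89 dB SPL.

63 dB SPL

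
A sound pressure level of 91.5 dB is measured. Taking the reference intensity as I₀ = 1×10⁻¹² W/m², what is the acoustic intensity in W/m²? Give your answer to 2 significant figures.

0.0014 W/m²

I = I₀·10^(L/10) = 10⁻¹² × 10^(91.5/10) = 10^(-2.850).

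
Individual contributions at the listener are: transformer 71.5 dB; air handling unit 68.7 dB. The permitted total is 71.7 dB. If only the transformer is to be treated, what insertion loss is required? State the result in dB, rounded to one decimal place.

2.8 dB

Everything except the transformer sums to 10^(68.7/10) = 7.413e+06 in linear terms, 68.70 dB.
The limit corresponds to 10^(71.7/10) = 1.479e+07; subtracting the fixed part leaves 7.378e+06 for the transformer, i.e. 68.68 dB.
Required insertion loss = 71.5 − 68.68 = 2.82 dB.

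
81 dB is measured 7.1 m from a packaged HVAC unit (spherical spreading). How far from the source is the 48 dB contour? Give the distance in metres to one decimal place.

For a point source L₁ − L₂ = 20·log₁₀(r₂/r₁), so r₂ = r₁·10^((L₁−L₂)/20).
r₂ = 7.1·10^((81−48)/20) = 7.1·10^(33.0/20) = 317.15 m.

317.1 m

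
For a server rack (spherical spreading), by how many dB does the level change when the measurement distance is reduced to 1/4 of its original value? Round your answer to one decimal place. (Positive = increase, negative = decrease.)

+12.0 dB

Point-source spreading: ΔL = −20·log₁₀(r₂/r₁).
ΔL = −20·log₁₀(0.25) = +12.04 dB.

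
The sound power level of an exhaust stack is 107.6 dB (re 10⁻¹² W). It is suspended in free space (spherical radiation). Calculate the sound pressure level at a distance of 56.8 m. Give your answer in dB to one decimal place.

L_p = L_w − 10·log₁₀(4π·r²) with r = 56.8 m.
4π·r² = 4.054e+04 m², 10·log₁₀ of that is 46.079 dB.
L_p = 107.6 − 46.079 = 61.52 dB.

61.5 dB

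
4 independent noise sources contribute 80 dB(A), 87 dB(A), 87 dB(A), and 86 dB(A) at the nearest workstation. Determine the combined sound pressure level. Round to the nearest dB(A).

For uncorrelated sources the intensities add, so convert each level to linear form, sum, and take 10·log₁₀ of the total.
Σ 10^(L/10) = 10^(80/10) + 10^(87/10) + 10^(87/10) + 10^(86/10) = 1.500e+09.
L_total = 10·log₁₀(1.500e+09) = 91.76 dB(A).

92 dB(A)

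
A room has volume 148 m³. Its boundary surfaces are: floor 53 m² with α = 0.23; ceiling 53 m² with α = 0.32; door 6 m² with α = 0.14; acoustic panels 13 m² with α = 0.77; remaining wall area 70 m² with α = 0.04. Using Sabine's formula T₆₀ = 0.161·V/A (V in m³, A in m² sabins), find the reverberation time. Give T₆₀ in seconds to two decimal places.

0.56 s

A = Σ Sᵢαᵢ = 53·0.23 + 53·0.32 + 6·0.14 + 13·0.77 + 70·0.04 = 42.80 m².
T₆₀ = 0.161·V/A = 0.161·148/42.80 = 0.557 s.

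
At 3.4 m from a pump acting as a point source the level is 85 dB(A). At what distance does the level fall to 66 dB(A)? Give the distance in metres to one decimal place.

For a point source L₁ − L₂ = 20·log₁₀(r₂/r₁), so r₂ = r₁·10^((L₁−L₂)/20).
r₂ = 3.4·10^((85−66)/20) = 3.4·10^(19.0/20) = 30.30 m.

30.3 m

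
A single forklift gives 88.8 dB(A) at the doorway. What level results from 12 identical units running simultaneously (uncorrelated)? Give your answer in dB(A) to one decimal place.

With 12 equal, uncorrelated contributions the intensity is 12× that of one unit, giving a rise of 10·log₁₀ 12.
L_total = 88.8 + 10·log₁₀(12) = 88.8 + 10.792 = 99.59 dB(A).

99.6 dB(A)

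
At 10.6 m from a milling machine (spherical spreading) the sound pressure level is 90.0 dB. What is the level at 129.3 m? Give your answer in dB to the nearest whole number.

68 dB

For a point source, L₂ = L₁ − 20·log₁₀(r₂/r₁).
L₂ = 90.0 − 20·log₁₀(129.3/10.6) = 90.0 − 21.726 = 68.27 dB.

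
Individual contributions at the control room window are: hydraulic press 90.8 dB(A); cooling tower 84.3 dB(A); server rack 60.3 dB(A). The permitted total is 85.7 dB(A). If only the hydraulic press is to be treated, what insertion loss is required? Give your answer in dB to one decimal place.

Everything except the hydraulic press sums to 10^(84.3/10) + 10^(60.3/10) = 2.702e+08 in linear terms, 84.32 dB(A).
The limit corresponds to 10^(85.7/10) = 3.715e+08; subtracting the fixed part leaves 1.013e+08 for the hydraulic press, i.e. 80.06 dB(A).
So the hydraulic press must be reduced from 90.8 to 80.06 dB(A): IL = 10.74 dB.

10.7 dB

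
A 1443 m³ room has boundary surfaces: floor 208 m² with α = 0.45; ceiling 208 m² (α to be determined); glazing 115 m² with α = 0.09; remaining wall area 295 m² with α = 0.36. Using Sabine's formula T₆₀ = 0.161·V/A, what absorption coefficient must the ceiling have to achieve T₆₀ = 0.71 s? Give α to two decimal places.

Required total absorption A = 0.161·1443/0.71 = 327.22 m².
Absorption from the other surfaces = 208·0.45 + 115·0.09 + 295·0.36 = 210.15 m², so the ceiling must supply 117.07 m² over 208 m².
α = 117.07/208 = 0.563.

0.56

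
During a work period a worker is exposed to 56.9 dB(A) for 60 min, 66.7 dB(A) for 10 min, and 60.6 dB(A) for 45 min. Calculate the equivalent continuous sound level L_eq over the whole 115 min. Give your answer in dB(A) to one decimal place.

Weight each interval's intensity by its duration and average over T = 115 min:
Σ tᵢ·10^(Lᵢ/10) = 60·10^(56.9/10) + 10·10^(66.7/10) + 45·10^(60.6/10) = 1.278e+08.
L_eq = 10·log₁₀(1.278e+08/115) = 60.46 dB(A).

60.5 dB(A)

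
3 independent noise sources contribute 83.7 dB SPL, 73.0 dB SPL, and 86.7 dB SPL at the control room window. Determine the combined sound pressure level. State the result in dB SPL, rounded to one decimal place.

For uncorrelated sources the intensities add, so convert each level to linear form, sum, and take 10·log₁₀ of the total.
Σ 10^(L/10) = 10^(83.7/10) + 10^(73.0/10) + 10^(86.7/10) = 7.221e+08.
L_total = 10·log₁₀(7.221e+08) = 88.59 dB SPL.

88.6 dB SPL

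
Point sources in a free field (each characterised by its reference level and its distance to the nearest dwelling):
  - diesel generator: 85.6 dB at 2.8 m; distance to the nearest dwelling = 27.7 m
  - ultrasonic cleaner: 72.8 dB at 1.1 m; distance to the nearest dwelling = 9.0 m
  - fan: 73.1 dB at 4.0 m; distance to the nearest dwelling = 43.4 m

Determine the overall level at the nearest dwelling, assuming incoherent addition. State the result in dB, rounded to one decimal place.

Apply inverse-square spreading to bring every level to the receiver, then sum 10^(L/10).
diesel generator: 85.6 − 20·log₁₀(27.7/2.8) = 85.6 − 19.91 = 65.69 dB.
ultrasonic cleaner: 72.8 − 20·log₁₀(9.0/1.1) = 72.8 − 18.26 = 54.54 dB.
fan: 73.1 − 20·log₁₀(43.4/4.0) = 73.1 − 20.71 = 52.39 dB.
Σ 10^(L/10) = 4.168e+06 → L_total = 10·log₁₀(4.168e+06) = 66.20 dB.

66.2 dB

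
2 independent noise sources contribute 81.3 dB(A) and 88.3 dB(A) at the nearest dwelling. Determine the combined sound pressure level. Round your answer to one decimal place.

For uncorrelated sources the intensities add, so convert each level to linear form, sum, and take 10·log₁₀ of the total.
Σ 10^(L/10) = 10^(81.3/10) + 10^(88.3/10) = 8.110e+08.
L_total = 10·log₁₀(8.110e+08) = 89.09 dB(A).

89.1 dB(A)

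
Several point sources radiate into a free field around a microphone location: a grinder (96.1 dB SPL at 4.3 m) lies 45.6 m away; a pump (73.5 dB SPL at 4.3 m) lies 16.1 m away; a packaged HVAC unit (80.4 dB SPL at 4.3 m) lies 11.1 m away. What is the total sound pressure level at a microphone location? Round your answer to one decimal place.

Propagate each source to the receiver with L = L_ref − 20·log₁₀(r/r_ref), then add intensities.
grinder: 96.1 − 20·log₁₀(45.6/4.3) = 96.1 − 20.51 = 75.59 dB SPL.
pump: 73.5 − 20·log₁₀(16.1/4.3) = 73.5 − 11.47 = 62.03 dB SPL.
packaged HVAC unit: 80.4 − 20·log₁₀(11.1/4.3) = 80.4 − 8.24 = 72.16 dB SPL.
Σ 10^(L/10) = 5.428e+07 → L_total = 10·log₁₀(5.428e+07) = 77.35 dB SPL.

77.3 dB SPL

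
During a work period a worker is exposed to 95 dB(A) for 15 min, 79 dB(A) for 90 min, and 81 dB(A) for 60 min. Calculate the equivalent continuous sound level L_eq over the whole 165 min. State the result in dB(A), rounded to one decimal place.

L_eq = 10·log₁₀[(1/T)·Σ tᵢ·10^(Lᵢ/10)] with T = 165 min.
Σ tᵢ·10^(Lᵢ/10) = 15·10^(95/10) + 90·10^(79/10) + 60·10^(81/10) = 6.214e+10.
L_eq = 10·log₁₀(6.214e+10/165) = 85.76 dB(A).

85.8 dB(A)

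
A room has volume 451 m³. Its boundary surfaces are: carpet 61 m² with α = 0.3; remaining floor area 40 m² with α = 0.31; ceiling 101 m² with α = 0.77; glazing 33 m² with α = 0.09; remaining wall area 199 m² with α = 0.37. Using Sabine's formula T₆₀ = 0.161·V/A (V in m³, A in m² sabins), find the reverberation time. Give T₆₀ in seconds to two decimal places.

0.39 s

Total absorption A = 61·0.3 + 40·0.31 + 101·0.77 + 33·0.09 + 199·0.37 = 185.07 m² sabins.
T₆₀ = 0.161 × 451 / 185.07 = 0.392 s.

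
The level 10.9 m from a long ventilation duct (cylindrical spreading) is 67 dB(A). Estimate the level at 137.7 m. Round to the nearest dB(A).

Cylindrical spreading from a line source gives a 10·log₁₀(r₂/r₁) drop.
L₂ = 67 − 10·log₁₀(137.7/10.9) = 67 − 11.015 = 55.98 dB(A).

56 dB(A)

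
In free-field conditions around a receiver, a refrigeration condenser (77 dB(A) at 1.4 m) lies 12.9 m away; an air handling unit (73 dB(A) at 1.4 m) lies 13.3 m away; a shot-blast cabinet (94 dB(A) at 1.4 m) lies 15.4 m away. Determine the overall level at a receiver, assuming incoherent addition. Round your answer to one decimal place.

73.3 dB(A)

First find each source's level at the receiver (point-source: −20·log₁₀(r/r_ref)), then combine on an intensity basis.
refrigeration condenser: 77 − 20·log₁₀(12.9/1.4) = 77 − 19.29 = 57.71 dB(A).
air handling unit: 73 − 20·log₁₀(13.3/1.4) = 73 − 19.55 = 53.45 dB(A).
shot-blast cabinet: 94 − 20·log₁₀(15.4/1.4) = 94 − 20.83 = 73.17 dB(A).
Σ 10^(L/10) = 2.157e+07 → L_total = 10·log₁₀(2.157e+07) = 73.34 dB(A).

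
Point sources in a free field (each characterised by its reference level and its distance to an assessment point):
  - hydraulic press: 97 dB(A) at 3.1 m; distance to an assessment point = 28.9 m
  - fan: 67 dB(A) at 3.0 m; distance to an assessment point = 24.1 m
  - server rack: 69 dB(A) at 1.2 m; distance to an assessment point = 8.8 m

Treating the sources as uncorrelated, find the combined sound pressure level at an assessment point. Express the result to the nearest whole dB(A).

Propagate each source to the receiver with L = L_ref − 20·log₁₀(r/r_ref), then add intensities.
hydraulic press: 97 − 20·log₁₀(28.9/3.1) = 97 − 19.39 = 77.61 dB(A).
fan: 67 − 20·log₁₀(24.1/3.0) = 67 − 18.10 = 48.90 dB(A).
server rack: 69 − 20·log₁₀(8.8/1.2) = 69 − 17.31 = 51.69 dB(A).
Σ 10^(L/10) = 5.789e+07 → L_total = 10·log₁₀(5.789e+07) = 77.63 dB(A).

78 dB(A)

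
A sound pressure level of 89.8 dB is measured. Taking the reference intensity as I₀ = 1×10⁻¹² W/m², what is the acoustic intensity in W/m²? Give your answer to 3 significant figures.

0.000955 W/m²

I/I₀ = 10^(89.8/10) = 9.55e+08, so I = 9.55e+08 × 10⁻¹² W/m².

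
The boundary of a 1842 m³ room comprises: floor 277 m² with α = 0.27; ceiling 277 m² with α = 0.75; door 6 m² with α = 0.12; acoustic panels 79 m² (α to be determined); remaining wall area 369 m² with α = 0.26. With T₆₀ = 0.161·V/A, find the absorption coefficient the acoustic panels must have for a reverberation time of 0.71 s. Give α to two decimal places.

0.49

From T₆₀ = 0.161·V/A, the target T₆₀ = 0.71 s needs A = 0.161·1842/0.71 = 417.69 m².
Absorption from the other surfaces = 277·0.27 + 277·0.75 + 6·0.12 + 369·0.26 = 379.20 m², so the acoustic panels must supply 38.49 m² over 79 m².
α = 38.49/79 = 0.487.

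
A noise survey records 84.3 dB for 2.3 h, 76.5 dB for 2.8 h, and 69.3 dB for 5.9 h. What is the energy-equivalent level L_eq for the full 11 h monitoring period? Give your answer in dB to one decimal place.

The energy average is taken in the linear domain: L_eq = 10·log₁₀[(Σ tᵢ·10^(Lᵢ/10))/T], T = 11 h.
Σ tᵢ·10^(Lᵢ/10) = 2.3·10^(84.3/10) + 2.8·10^(76.5/10) + 5.9·10^(69.3/10) = 7.943e+08.
L_eq = 10·log₁₀(7.943e+08/11) = 78.59 dB.

78.6 dB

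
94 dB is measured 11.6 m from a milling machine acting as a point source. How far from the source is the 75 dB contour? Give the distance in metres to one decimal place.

103.4 m

For a point source L₁ − L₂ = 20·log₁₀(r₂/r₁), so r₂ = r₁·10^((L₁−L₂)/20).
r₂ = 11.6·10^((94−75)/20) = 11.6·10^(19.0/20) = 103.39 m.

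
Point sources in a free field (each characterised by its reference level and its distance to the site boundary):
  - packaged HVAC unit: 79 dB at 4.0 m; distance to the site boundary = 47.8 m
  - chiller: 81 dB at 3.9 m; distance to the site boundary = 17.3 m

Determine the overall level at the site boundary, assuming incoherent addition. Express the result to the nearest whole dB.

68 dB

Propagate each source to the receiver with L = L_ref − 20·log₁₀(r/r_ref), then add intensities.
packaged HVAC unit: 79 − 20·log₁₀(47.8/4.0) = 79 − 21.55 = 57.45 dB.
chiller: 81 − 20·log₁₀(17.3/3.9) = 81 − 12.94 = 68.06 dB.
Σ 10^(L/10) = 6.954e+06 → L_total = 10·log₁₀(6.954e+06) = 68.42 dB.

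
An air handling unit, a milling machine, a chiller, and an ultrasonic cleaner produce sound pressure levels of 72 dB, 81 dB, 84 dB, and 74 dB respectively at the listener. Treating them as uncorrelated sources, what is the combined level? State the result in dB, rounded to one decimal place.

86.2 dB

Incoherent sources combine by intensity addition: L_total = 10·log₁₀(Σ 10^(L_i/10)).
Σ 10^(L/10) = 10^(72/10) + 10^(81/10) + 10^(84/10) + 10^(74/10) = 4.180e+08.
L_total = 10·log₁₀(4.180e+08) = 86.21 dB.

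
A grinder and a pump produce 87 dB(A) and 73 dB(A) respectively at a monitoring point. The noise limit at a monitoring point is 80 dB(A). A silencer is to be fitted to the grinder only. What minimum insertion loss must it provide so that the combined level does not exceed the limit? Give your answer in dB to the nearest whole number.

Fixed contribution from the other source: Σ 10^(L/10) = 10^(73/10) = 1.995e+07 (73.00 dB(A)).
To meet 80 dB(A) overall, the treated grinder may contribute at most 10^(80/10) − 1.995e+07 = 8.005e+07, i.e. 79.03 dB(A).
Required insertion loss = 87 − 79.03 = 7.97 dB.

8 dB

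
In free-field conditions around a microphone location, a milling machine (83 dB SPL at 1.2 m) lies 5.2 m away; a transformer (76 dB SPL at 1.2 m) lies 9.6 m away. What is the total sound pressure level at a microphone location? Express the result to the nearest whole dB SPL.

Propagate each source to the receiver with L = L_ref − 20·log₁₀(r/r_ref), then add intensities.
milling machine: 83 − 20·log₁₀(5.2/1.2) = 83 − 12.74 = 70.26 dB SPL.
transformer: 76 − 20·log₁₀(9.6/1.2) = 76 − 18.06 = 57.94 dB SPL.
Σ 10^(L/10) = 1.125e+07 → L_total = 10·log₁₀(1.125e+07) = 70.51 dB SPL.

71 dB SPL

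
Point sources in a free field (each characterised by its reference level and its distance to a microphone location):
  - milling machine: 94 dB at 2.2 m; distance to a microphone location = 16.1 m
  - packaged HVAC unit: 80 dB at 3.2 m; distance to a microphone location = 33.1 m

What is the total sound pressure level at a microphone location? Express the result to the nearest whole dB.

77 dB

Apply inverse-square spreading to bring every level to the receiver, then sum 10^(L/10).
milling machine: 94 − 20·log₁₀(16.1/2.2) = 94 − 17.29 = 76.71 dB.
packaged HVAC unit: 80 − 20·log₁₀(33.1/3.2) = 80 − 20.29 = 59.71 dB.
Σ 10^(L/10) = 4.784e+07 → L_total = 10·log₁₀(4.784e+07) = 76.80 dB.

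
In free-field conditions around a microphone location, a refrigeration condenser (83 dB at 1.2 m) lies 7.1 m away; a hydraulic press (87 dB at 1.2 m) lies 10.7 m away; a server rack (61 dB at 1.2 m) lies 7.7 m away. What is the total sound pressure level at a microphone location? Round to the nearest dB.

Apply inverse-square spreading to bring every level to the receiver, then sum 10^(L/10).
refrigeration condenser: 83 − 20·log₁₀(7.1/1.2) = 83 − 15.44 = 67.56 dB.
hydraulic press: 87 − 20·log₁₀(10.7/1.2) = 87 − 19.00 = 68.00 dB.
server rack: 61 − 20·log₁₀(7.7/1.2) = 61 − 16.15 = 44.85 dB.
Σ 10^(L/10) = 1.203e+07 → L_total = 10·log₁₀(1.203e+07) = 70.80 dB.

71 dB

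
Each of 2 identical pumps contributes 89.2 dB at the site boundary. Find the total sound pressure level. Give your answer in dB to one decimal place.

92.2 dB

L_total = L₁ + 10·log₁₀ N for N identical incoherent sources.
L_total = 89.2 + 10·log₁₀(2) = 89.2 + 3.010 = 92.21 dB.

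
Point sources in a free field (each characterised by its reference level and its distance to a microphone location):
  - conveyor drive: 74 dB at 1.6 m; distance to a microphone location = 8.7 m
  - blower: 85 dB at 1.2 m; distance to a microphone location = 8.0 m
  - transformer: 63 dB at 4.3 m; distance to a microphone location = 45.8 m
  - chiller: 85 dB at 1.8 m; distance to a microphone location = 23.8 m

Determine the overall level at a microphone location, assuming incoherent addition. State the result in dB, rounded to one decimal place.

First find each source's level at the receiver (point-source: −20·log₁₀(r/r_ref)), then combine on an intensity basis.
conveyor drive: 74 − 20·log₁₀(8.7/1.6) = 74 − 14.71 = 59.29 dB.
blower: 85 − 20·log₁₀(8.0/1.2) = 85 − 16.48 = 68.52 dB.
transformer: 63 − 20·log₁₀(45.8/4.3) = 63 − 20.55 = 42.45 dB.
chiller: 85 − 20·log₁₀(23.8/1.8) = 85 − 22.43 = 62.57 dB.
Σ 10^(L/10) = 9.791e+06 → L_total = 10·log₁₀(9.791e+06) = 69.91 dB.

69.9 dB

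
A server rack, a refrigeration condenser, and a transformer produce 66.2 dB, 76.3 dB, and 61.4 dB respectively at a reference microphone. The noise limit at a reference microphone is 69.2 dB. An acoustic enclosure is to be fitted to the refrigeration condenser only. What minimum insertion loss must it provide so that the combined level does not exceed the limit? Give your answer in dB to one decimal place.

11.9 dB

Fixed contribution from the other sources: Σ 10^(L/10) = 10^(66.2/10) + 10^(61.4/10) = 5.549e+06 (67.44 dB).
To meet 69.2 dB overall, the treated refrigeration condenser may contribute at most 10^(69.2/10) − 5.549e+06 = 2.769e+06, i.e. 64.42 dB.
So the refrigeration condenser must be reduced from 76.3 to 64.42 dB: IL = 11.88 dB.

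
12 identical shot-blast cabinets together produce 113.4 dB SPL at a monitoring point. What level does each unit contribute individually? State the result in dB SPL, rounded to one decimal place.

102.6 dB SPL

Dividing the total intensity by 12 lowers the level by 10·log₁₀ 12 = 10.792 dB: L₁ = 113.4 − 10.792.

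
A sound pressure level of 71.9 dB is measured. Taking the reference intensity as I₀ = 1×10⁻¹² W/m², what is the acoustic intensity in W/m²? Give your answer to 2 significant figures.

I = I₀·10^(L/10) = 10⁻¹² × 10^(71.9/10) = 10^(-4.810).

1.5e-05 W/m²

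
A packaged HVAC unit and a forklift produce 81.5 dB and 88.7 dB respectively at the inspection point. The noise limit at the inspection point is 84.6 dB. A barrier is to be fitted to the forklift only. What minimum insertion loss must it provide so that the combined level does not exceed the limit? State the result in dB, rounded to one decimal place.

7.0 dB

Fixed contribution from the other source: Σ 10^(L/10) = 10^(81.5/10) = 1.413e+08 (81.50 dB).
The limit corresponds to 10^(84.6/10) = 2.884e+08; subtracting the fixed part leaves 1.471e+08 for the forklift, i.e. 81.68 dB.
Required insertion loss = 88.7 − 81.68 = 7.02 dB.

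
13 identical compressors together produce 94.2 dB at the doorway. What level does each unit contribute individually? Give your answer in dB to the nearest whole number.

For N identical incoherent sources L_total = L₁ + 10·log₁₀ N, so L₁ = 94.2 − 10·log₁₀(13) = 94.2 − 11.139.

83 dB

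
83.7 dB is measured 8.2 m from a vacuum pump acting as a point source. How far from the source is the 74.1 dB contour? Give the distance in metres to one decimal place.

For a point source L₁ − L₂ = 20·log₁₀(r₂/r₁), so r₂ = r₁·10^((L₁−L₂)/20).
r₂ = 8.2·10^((83.7−74.1)/20) = 8.2·10^(9.6/20) = 24.76 m.

24.8 m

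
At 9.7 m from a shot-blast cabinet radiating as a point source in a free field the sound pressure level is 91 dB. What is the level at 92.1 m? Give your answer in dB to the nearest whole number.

71 dB

Spherical spreading from a point source gives a 20·log₁₀(r₂/r₁) drop.
L₂ = 91 − 20·log₁₀(92.1/9.7) = 91 − 19.550 = 71.45 dB.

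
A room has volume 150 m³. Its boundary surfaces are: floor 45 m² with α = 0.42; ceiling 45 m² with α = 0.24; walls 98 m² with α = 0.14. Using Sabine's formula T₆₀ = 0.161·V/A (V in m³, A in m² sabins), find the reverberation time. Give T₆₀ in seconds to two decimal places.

Total absorption A = 45·0.42 + 45·0.24 + 98·0.14 = 43.42 m² sabins.
T₆₀ = 0.161·V/A = 0.161·150/43.42 = 0.556 s.

0.56 s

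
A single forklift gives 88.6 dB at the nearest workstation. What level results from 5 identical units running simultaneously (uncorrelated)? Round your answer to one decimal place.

N identical incoherent sources raise the level by 10·log₁₀ N.
L_total = 88.6 + 10·log₁₀(5) = 88.6 + 6.990 = 95.59 dB.

95.6 dB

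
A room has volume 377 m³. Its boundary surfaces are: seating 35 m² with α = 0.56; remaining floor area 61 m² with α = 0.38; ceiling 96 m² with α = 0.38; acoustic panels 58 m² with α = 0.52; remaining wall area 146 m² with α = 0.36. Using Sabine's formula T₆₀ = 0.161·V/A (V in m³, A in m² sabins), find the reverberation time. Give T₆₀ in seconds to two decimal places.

0.37 s

Summing Sᵢαᵢ: 35·0.56 + 61·0.38 + 96·0.38 + 58·0.52 + 146·0.36 = 161.98 m².
T₆₀ = 0.161·V/A = 0.161·377/161.98 = 0.375 s.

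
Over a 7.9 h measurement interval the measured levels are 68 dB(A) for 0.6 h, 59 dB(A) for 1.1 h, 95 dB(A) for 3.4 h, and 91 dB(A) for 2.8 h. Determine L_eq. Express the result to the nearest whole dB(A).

93 dB(A)

Weight each interval's intensity by its duration and average over T = 7.9 h:
Σ tᵢ·10^(Lᵢ/10) = 0.6·10^(68/10) + 1.1·10^(59/10) + 3.4·10^(95/10) + 2.8·10^(91/10) = 1.428e+10.
L_eq = 10·log₁₀(1.428e+10/7.9) = 92.57 dB(A).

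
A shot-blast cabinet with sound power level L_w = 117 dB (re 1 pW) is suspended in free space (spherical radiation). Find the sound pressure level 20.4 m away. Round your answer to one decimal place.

Free-field spherical radiation: L_p = L_w − 10·log₁₀(4π·r²), r = 20.4 m.
4π·r² = 5230 m², 10·log₁₀ of that is 37.185 dB.
L_p = 117 − 37.185 = 79.82 dB.

79.8 dB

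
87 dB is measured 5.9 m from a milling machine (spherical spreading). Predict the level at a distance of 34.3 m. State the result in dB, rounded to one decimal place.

71.7 dB

Spherical spreading from a point source gives a 20·log₁₀(r₂/r₁) drop.
L₂ = 87 − 20·log₁₀(34.3/5.9) = 87 − 15.289 = 71.71 dB.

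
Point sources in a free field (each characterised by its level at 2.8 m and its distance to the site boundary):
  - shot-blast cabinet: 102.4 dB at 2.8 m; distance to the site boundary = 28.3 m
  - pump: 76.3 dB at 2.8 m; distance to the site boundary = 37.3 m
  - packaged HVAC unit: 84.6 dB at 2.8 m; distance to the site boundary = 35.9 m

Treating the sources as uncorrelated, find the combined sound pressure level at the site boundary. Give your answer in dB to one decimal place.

82.4 dB

First find each source's level at the receiver (point-source: −20·log₁₀(r/r_ref)), then combine on an intensity basis.
shot-blast cabinet: 102.4 − 20·log₁₀(28.3/2.8) = 102.4 − 20.09 = 82.31 dB.
pump: 76.3 − 20·log₁₀(37.3/2.8) = 76.3 − 22.49 = 53.81 dB.
packaged HVAC unit: 84.6 − 20·log₁₀(35.9/2.8) = 84.6 − 22.16 = 62.44 dB.
Σ 10^(L/10) = 1.721e+08 → L_total = 10·log₁₀(1.721e+08) = 82.36 dB.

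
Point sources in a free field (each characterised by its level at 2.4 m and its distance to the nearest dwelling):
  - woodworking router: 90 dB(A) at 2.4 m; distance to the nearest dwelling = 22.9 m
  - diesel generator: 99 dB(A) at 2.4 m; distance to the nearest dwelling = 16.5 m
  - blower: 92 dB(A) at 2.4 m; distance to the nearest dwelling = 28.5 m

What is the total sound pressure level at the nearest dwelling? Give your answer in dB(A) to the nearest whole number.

83 dB(A)

Apply inverse-square spreading to bring every level to the receiver, then sum 10^(L/10).
woodworking router: 90 − 20·log₁₀(22.9/2.4) = 90 − 19.59 = 70.41 dB(A).
diesel generator: 99 − 20·log₁₀(16.5/2.4) = 99 − 16.75 = 82.25 dB(A).
blower: 92 − 20·log₁₀(28.5/2.4) = 92 − 21.49 = 70.51 dB(A).
Σ 10^(L/10) = 1.903e+08 → L_total = 10·log₁₀(1.903e+08) = 82.79 dB(A).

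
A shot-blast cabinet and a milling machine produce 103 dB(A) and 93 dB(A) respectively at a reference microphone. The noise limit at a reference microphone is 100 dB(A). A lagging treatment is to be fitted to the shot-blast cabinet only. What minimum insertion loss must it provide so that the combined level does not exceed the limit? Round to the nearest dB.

4 dB

The untreated sources together contribute 10^(93/10) = 1.995e+09, i.e. 93.00 dB(A).
The limit corresponds to 10^(100/10) = 1.000e+10; subtracting the fixed part leaves 8.005e+09 for the shot-blast cabinet, i.e. 99.03 dB(A).
Required insertion loss = 103 − 99.03 = 3.97 dB.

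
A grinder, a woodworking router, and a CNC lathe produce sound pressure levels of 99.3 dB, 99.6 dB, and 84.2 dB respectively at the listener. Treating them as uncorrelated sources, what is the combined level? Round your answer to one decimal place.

For uncorrelated sources the intensities add, so convert each level to linear form, sum, and take 10·log₁₀ of the total.
Σ 10^(L/10) = 10^(99.3/10) + 10^(99.6/10) + 10^(84.2/10) = 1.789e+10.
L_total = 10·log₁₀(1.789e+10) = 102.53 dB.

102.5 dB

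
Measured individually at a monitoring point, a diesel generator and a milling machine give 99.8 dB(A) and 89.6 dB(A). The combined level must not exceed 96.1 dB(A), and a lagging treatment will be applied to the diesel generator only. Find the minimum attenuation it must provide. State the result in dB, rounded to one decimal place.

Everything except the diesel generator sums to 10^(89.6/10) = 9.120e+08 in linear terms, 89.60 dB(A).
The limit corresponds to 10^(96.1/10) = 4.074e+09; subtracting the fixed part leaves 3.162e+09 for the diesel generator, i.e. 95.00 dB(A).
So the diesel generator must be reduced from 99.8 to 95.00 dB(A): IL = 4.80 dB.

4.8 dB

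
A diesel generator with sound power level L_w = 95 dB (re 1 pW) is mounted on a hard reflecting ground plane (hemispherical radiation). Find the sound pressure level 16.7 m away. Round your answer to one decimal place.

62.6 dB

Free-field hemispherical radiation: L_p = L_w − 10·log₁₀(2π·r²), r = 16.7 m.
2π·r² = 1752 m², 10·log₁₀ of that is 32.436 dB.
L_p = 95 − 32.436 = 62.56 dB.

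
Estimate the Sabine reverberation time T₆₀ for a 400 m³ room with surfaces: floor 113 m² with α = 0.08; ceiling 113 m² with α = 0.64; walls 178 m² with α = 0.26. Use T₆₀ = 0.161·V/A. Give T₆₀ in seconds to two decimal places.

0.50 s

Total absorption A = 113·0.08 + 113·0.64 + 178·0.26 = 127.64 m² sabins.
T₆₀ = 0.161·V/A = 0.161·400/127.64 = 0.505 s.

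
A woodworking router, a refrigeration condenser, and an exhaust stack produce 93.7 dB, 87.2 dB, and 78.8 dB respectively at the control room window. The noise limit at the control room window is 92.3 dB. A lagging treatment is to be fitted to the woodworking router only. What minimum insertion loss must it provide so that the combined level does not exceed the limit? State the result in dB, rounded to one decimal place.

Fixed contribution from the other sources: Σ 10^(L/10) = 10^(87.2/10) + 10^(78.8/10) = 6.007e+08 (87.79 dB).
The limit corresponds to 10^(92.3/10) = 1.698e+09; subtracting the fixed part leaves 1.098e+09 for the woodworking router, i.e. 90.40 dB.
So the woodworking router must be reduced from 93.7 to 90.40 dB: IL = 3.30 dB.

3.3 dB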